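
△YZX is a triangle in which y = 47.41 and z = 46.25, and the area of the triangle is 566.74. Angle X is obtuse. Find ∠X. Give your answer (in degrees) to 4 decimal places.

148.8734

From area = ½·y·z·sin X, we get sin X = 2·area/(y·z) ≈ 0.51693.
Taking the obtuse solution, ∠X ≈ 148.87°.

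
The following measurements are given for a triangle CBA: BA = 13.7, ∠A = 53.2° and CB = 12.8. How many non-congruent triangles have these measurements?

BA·sin A = 13.7·sin(53.2°) ≈ 10.97.
Since BA sin A < CB < BA (10.97 < 12.8 < 13.7), two triangles exist.

2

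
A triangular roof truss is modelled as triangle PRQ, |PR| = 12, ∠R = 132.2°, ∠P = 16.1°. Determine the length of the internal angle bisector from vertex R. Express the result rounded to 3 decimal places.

The third angle is ∠Q = 180° − ∠P − ∠R = 31.70°.
Law of sines: |RQ| = |PR|·sin P/sin Q ≈ 6.3329.
Law of sines: |QP| = |PR|·sin R/sin Q ≈ 16.917.
The bisector from R has length 2·|PR|·|RQ|·cos(∠R/2)/(|PR|+|RQ|) ≈ 3.3589.

t_R ≈ 3.359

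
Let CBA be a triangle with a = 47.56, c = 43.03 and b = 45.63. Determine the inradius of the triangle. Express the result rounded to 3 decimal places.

13.043

Semiperimeter s = (43.03 + 45.63 + 47.56)/2 = 68.11.
Heron's formula: area = √(68.11·25.08·22.48·20.55) ≈ 888.33.
Inradius = area/s = 888.33/68.11 ≈ 13.043.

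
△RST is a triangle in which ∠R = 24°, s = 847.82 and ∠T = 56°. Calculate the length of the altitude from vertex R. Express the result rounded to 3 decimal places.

The third angle is ∠S = 180° − ∠T − ∠R = 100.00°.
Law of sines: r = s·sin R/sin S ≈ 350.16.
Law of sines: t = s·sin T/sin S ≈ 713.72.
Area = ½·s·r·sin T ≈ 1.2306e+05.
The altitude from R has length 2·area/r ≈ 702.87.

h_R ≈ 702.875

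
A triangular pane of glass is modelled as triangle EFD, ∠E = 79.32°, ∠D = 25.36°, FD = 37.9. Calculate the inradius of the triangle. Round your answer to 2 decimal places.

6.60

The third angle is ∠F = 180° − ∠D − ∠E = 75.32°.
Law of sines: DE = FD·sin F/sin E ≈ 37.309.
Law of sines: EF = FD·sin D/sin E ≈ 16.519.
Area = ½·FD·DE·sin D ≈ 302.81.
Semiperimeter s = (37.9+37.309+16.519)/2 = 45.864.
Inradius = area/s = 302.81/45.864 ≈ 6.6024.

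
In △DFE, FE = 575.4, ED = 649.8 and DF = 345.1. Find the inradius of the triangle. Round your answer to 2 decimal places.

Semiperimeter s = (575.4 + 649.8 + 345.1)/2 = 785.15.
Heron's formula: area = √(785.15·209.75·135.35·440.05) ≈ 99039.
Inradius = area/s = 99039/785.15 ≈ 126.14.

r ≈ 126.14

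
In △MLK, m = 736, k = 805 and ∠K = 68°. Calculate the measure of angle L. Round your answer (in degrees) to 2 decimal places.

∠L ≈ 54.04°

Law of sines: sin M = m·sin K/k ≈ 0.84771.
Since k ≥ m, only the acute value applies: ∠M ≈ 57.96°.
Then ∠L = 180° − ∠K − ∠M ≈ 54.04°.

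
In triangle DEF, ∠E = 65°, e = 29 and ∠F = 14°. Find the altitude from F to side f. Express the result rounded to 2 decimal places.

The third angle is ∠D = 180° − ∠E − ∠F = 101.00°.
Law of sines: d = e·sin D/sin E ≈ 31.41.
Law of sines: f = e·sin F/sin E ≈ 7.741.
Area = ½·e·d·sin F ≈ 110.18.
The altitude from F has length 2·area/f ≈ 28.467.

h_F ≈ 28.47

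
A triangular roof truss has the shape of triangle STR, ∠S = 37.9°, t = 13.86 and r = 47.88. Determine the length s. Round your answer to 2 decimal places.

By the law of cosines, s² = t² + r² − 2·t·r·cos S = 1437.3, so s ≈ 37.912.

37.91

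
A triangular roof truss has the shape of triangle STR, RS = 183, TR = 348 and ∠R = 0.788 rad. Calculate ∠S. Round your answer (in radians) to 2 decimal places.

By the law of cosines, ST² = TR² + RS² − 2·TR·RS·cos R = 64765, so ST ≈ 254.49.
Law of cosines again: cos S = (RS² + ST² − TR²)/(2·RS·ST) ≈ -0.24532, so ∠S ≈ 1.819 rad.

∠S ≈ 1.82 rad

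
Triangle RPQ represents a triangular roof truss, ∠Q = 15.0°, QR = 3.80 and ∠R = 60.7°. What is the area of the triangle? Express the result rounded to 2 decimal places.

1.68

The third angle is ∠P = 180° − ∠Q − ∠R = 104.30°.
Law of sines: PQ = QR·sin R/sin P ≈ 3.4198.
Law of sines: RP = QR·sin Q/sin P ≈ 1.015.
Area = ½·QR·PQ·sin Q ≈ 1.6817.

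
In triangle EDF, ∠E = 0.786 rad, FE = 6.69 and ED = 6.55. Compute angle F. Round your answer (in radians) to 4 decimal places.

By the law of cosines, DF² = FE² + ED² − 2·FE·ED·cos E = 25.726, so DF ≈ 5.0721.
Law of cosines again: cos F = (DF² + FE² − ED²)/(2·DF·FE) ≈ 0.40639, so ∠F ≈ 1.152 rad.

∠F ≈ 1.1523 rad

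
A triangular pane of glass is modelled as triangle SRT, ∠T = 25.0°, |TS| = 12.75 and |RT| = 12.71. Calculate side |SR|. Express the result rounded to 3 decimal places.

5.511

By the law of cosines, |SR|² = |RT|² + |TS|² − 2·|RT|·|TS|·cos T = 30.368, so |SR| ≈ 5.5107.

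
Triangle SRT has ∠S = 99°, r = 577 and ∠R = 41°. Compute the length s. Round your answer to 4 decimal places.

The third angle is ∠T = 180° − ∠S − ∠R = 40.00°.
Law of sines: s = r·sin S/sin R ≈ 868.67.

868.6660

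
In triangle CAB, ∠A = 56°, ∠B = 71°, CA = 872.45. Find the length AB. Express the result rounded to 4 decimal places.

The third angle is ∠C = 180° − ∠A − ∠B = 53.00°.
Law of sines: AB = CA·sin C/sin B ≈ 736.92.

736.9179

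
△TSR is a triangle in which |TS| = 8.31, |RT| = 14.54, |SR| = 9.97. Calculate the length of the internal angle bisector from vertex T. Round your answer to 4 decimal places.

t_T ≈ 9.8906

By the law of cosines, cos T = (|RT|² + |TS|² − |SR|²) / (2·|RT|·|TS|) ≈ 0.74928, so ∠T ≈ 41.47°.
The bisector from T has length 2·|RT|·|TS|·cos(∠T/2)/(|RT|+|TS|) ≈ 9.8906.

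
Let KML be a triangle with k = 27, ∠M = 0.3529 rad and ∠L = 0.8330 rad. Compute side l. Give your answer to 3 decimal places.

The third angle is ∠K = π − ∠M − ∠L = 1.9557 rad.
Law of sines: l = k·sin L/sin K ≈ 21.556.

21.556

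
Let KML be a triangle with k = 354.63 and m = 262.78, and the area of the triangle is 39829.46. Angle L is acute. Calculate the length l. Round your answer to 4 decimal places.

313.1997

From area = ½·k·m·sin L, we get sin L = 2·area/(k·m) ≈ 0.85480.
Taking the acute solution, ∠L ≈ 58.74°.
Law of cosines then gives l ≈ 313.2.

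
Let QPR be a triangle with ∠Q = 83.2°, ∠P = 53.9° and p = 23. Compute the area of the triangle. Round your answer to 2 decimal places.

The third angle is ∠R = 180° − ∠Q − ∠P = 42.90°.
Law of sines: q = p·sin Q/sin P ≈ 28.265.
Law of sines: r = p·sin R/sin P ≈ 19.377.
Area = ½·p·q·sin R ≈ 221.27.

area ≈ 221.27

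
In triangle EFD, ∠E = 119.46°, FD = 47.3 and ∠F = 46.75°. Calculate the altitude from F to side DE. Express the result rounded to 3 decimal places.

h_F ≈ 11.275

The third angle is ∠D = 180° − ∠E − ∠F = 13.79°.
Law of sines: DE = FD·sin F/sin E ≈ 39.568.
Law of sines: EF = FD·sin D/sin E ≈ 12.949.
Area = ½·FD·DE·sin D ≈ 223.06.
The altitude from F has length 2·area/DE ≈ 11.275.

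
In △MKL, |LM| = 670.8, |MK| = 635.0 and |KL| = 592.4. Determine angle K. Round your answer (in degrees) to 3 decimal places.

By the law of cosines, cos K = (|MK|² + |KL|² − |LM|²) / (2·|MK|·|KL|) ≈ 0.40432, so ∠K ≈ 66.15°.

∠K ≈ 66.151°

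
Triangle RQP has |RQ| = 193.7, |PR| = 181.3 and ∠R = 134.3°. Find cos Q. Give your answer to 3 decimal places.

By the law of cosines, |QP|² = |PR|² + |RQ|² − 2·|PR|·|RQ|·cos R = 1.1944e+05, so |QP| ≈ 345.61.
Law of cosines again: cos Q = (|RQ|² + |QP|² − |PR|²)/(2·|RQ|·|QP|) ≈ 0.92685, so ∠Q ≈ 22.05°.

cos Q ≈ 0.927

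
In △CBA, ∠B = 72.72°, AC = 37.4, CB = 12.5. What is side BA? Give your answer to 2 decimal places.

39.16

Law of sines: sin A = CB·sin B/AC ≈ 0.31914.
Since AC ≥ CB, only the acute value applies: ∠A ≈ 18.61°.
Then ∠C = 180° − ∠B − ∠A ≈ 88.67°.
Law of sines gives BA = AC·sin C/sin B ≈ 39.157.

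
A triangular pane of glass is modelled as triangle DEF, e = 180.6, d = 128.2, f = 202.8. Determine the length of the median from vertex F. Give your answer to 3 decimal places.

119.348

Median from F: ½√(2·d² + 2·e² − f²) ≈ 119.35.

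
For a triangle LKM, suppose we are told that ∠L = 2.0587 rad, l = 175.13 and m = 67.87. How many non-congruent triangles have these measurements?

1

m·sin L = 67.87·sin(2.0587 rad) ≈ 59.95.
Since ∠L is not acute, a triangle exists only if l > m; here l > m, so there is exactly one triangle.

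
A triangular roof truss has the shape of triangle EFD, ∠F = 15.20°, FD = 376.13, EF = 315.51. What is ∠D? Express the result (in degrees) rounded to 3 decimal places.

∠D ≈ 49.100°

By the law of cosines, DE² = EF² + FD² − 2·EF·FD·cos F = 11978, so DE ≈ 109.44.
Law of cosines again: cos D = (FD² + DE² − EF²)/(2·FD·DE) ≈ 0.65474, so ∠D ≈ 49.10°.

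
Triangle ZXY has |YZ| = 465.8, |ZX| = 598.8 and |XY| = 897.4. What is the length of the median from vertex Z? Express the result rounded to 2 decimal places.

m_Z ≈ 294.00

Median from Z: ½√(2·|YZ|² + 2·|ZX|² − |XY|²) ≈ 294.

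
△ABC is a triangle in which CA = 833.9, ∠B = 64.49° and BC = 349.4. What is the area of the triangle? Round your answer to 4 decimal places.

area ≈ 145442.0731

Law of sines: sin A = BC·sin B/CA ≈ 0.37815.
Since CA ≥ BC, only the acute value applies: ∠A ≈ 22.22°.
Then ∠C = 180° − ∠B − ∠A ≈ 93.29°.
Law of sines gives AB = CA·sin C/sin B ≈ 922.45.
Area = ½·CA·BC·sin C ≈ 1.4544e+05.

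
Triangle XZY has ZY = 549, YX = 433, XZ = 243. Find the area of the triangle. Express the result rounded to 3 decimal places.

area ≈ 50790.134

Semiperimeter s = (549 + 433 + 243)/2 = 612.5.
Heron's formula: area = √(612.5·63.5·179.5·369.5) ≈ 50790.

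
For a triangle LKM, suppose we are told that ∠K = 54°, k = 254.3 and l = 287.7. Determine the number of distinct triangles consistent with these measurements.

l·sin K = 287.7·sin(54°) ≈ 232.8.
Since l sin K < k < l (232.8 < 254.3 < 287.7), two triangles exist.

2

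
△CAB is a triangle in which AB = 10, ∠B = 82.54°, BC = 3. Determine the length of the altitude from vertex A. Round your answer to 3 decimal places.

h_A ≈ 9.915

By the law of cosines, CA² = AB² + BC² − 2·AB·BC·cos B = 101.21, so CA ≈ 10.06.
Area = ½·AB·BC·sin B ≈ 14.873.
The altitude from A has length 2·area/BC ≈ 9.9154.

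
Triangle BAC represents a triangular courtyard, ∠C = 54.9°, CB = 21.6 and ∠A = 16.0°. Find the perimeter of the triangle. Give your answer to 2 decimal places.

The third angle is ∠B = 180° − ∠A − ∠C = 109.10°.
Law of sines: AC = CB·sin B/sin A ≈ 74.05.
Law of sines: BA = CB·sin C/sin A ≈ 64.113.
Semiperimeter s = (74.05+21.6+64.113)/2 = 79.882.
Perimeter = 74.05 + 21.6 + 64.113 = 159.76.

159.76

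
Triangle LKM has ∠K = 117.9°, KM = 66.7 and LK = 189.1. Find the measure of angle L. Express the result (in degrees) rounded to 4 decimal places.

By the law of cosines, ML² = LK² + KM² − 2·LK·KM·cos K = 52012, so ML ≈ 228.06.
Law of cosines again: cos L = (ML² + LK² − KM²)/(2·ML·LK) ≈ 0.96602, so ∠L ≈ 14.98°.

∠L ≈ 14.9794°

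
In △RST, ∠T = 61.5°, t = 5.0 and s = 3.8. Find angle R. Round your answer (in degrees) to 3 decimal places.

Law of sines: sin S = s·sin T/t ≈ 0.66790.
Since t ≥ s, only the acute value applies: ∠S ≈ 41.91°.
Then ∠R = 180° − ∠T − ∠S ≈ 76.59°.

∠R ≈ 76.595°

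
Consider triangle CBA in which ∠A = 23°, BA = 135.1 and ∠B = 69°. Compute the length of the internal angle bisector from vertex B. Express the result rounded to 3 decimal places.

t_B ≈ 62.590

The third angle is ∠C = 180° − ∠B − ∠A = 88.00°.
Law of sines: AC = BA·sin B/sin C ≈ 126.2.
Law of sines: CB = BA·sin A/sin C ≈ 52.82.
The bisector from B has length 2·CB·BA·cos(∠B/2)/(CB+BA) ≈ 62.59.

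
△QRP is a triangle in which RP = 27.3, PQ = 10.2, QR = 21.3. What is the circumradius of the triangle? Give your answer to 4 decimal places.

15.1323

By the law of cosines, cos Q = (PQ² + QR² − RP²) / (2·PQ·QR) ≈ -0.43165, so ∠Q ≈ 2.017 rad.
Circumradius = RP/(2 sin Q) ≈ 15.132.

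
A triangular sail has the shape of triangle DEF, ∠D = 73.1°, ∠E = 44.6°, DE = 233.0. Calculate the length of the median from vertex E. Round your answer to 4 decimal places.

The third angle is ∠F = 180° − ∠D − ∠E = 62.30°.
Law of sines: EF = DE·sin D/sin F ≈ 251.79.
Law of sines: FD = DE·sin E/sin F ≈ 184.78.
Median from E: ½√(2·DE² + 2·EF² − FD²) ≈ 224.3.

224.2968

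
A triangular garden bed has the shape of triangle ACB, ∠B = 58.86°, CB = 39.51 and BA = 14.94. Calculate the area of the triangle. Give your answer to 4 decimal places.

Area = ½·CB·BA·sin B ≈ 252.61.

area ≈ 252.6119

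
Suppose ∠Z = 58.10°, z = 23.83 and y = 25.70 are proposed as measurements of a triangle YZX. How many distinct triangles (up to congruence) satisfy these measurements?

y·sin Z = 25.70·sin(58.10°) ≈ 21.82.
Since y sin Z < z < y (21.82 < 23.83 < 25.70), two triangles exist.

2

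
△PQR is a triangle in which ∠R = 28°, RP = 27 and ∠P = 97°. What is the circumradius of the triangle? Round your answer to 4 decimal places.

The third angle is ∠Q = 180° − ∠R − ∠P = 55.00°.
Law of sines: QR = RP·sin P/sin Q ≈ 32.715.
Law of sines: PQ = RP·sin R/sin Q ≈ 15.474.
Circumradius = RP/(2 sin Q) ≈ 16.48.

16.4805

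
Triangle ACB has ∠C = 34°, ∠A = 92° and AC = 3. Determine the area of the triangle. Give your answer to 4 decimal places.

area ≈ 3.1085

The third angle is ∠B = 180° − ∠A − ∠C = 54.00°.
Law of sines: CB = AC·sin A/sin B ≈ 3.7059.
Law of sines: BA = AC·sin C/sin B ≈ 2.0736.
Area = ½·AC·CB·sin C ≈ 3.1085.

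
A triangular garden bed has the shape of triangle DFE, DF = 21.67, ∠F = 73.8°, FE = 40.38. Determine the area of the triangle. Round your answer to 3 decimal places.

Area = ½·DF·FE·sin F ≈ 420.15.

420.145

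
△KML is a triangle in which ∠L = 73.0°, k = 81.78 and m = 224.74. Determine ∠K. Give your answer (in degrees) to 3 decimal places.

21.277

By the law of cosines, l² = k² + m² − 2·k·m·cos L = 46449, so l ≈ 215.52.
Law of cosines again: cos K = (m² + l² − k²)/(2·m·l) ≈ 0.93184, so ∠K ≈ 21.28°.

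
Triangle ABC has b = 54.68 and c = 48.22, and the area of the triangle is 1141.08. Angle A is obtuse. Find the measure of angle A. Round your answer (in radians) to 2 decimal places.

From area = ½·b·c·sin A, we get sin A = 2·area/(b·c) ≈ 0.86555.
Taking the obtuse solution, ∠A ≈ 2.095 rad.

∠A ≈ 2.10 rad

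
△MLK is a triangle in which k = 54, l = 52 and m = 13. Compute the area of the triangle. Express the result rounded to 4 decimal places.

area ≈ 337.8290

Semiperimeter s = (13 + 52 + 54)/2 = 59.5.
Heron's formula: area = √(59.5·46.5·7.5·5.5) ≈ 337.83.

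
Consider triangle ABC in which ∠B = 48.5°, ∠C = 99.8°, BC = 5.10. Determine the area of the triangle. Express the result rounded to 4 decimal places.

18.2656

The third angle is ∠A = 180° − ∠B − ∠C = 31.70°.
Law of sines: CA = BC·sin B/sin A ≈ 7.269.
Law of sines: AB = BC·sin C/sin A ≈ 9.5639.
Area = ½·BC·CA·sin C ≈ 18.266.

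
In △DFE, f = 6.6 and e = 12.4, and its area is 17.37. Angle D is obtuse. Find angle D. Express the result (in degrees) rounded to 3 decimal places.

From area = ½·f·e·sin D, we get sin D = 2·area/(f·e) ≈ 0.42449.
Taking the obtuse solution, ∠D ≈ 154.88°.

154.882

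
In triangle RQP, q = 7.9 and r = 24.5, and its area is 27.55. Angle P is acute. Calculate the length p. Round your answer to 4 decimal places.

From area = ½·r·q·sin P, we get sin P = 2·area/(r·q) ≈ 0.28468.
Taking the acute solution, ∠P ≈ 16.54°.
Law of cosines then gives p ≈ 17.076.

17.0756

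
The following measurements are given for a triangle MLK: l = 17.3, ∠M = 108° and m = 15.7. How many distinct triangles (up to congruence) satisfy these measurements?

0

l·sin M = 17.3·sin(108°) ≈ 16.45.
Since ∠M is not acute, a triangle exists only if m > l; here m ≤ l, so there is no triangle.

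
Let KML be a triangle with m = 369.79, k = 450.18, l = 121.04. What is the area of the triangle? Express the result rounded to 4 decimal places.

area ≈ 18346.2083

Semiperimeter s = (450.18 + 369.79 + 121.04)/2 = 470.5.
Heron's formula: area = √(470.5·20.325·100.71·349.46) ≈ 18346.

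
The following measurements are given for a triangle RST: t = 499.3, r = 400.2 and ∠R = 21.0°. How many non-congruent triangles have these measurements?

2

t·sin R = 499.3·sin(21.0°) ≈ 178.9.
Since t sin R < r < t (178.9 < 400.2 < 499.3), two triangles exist.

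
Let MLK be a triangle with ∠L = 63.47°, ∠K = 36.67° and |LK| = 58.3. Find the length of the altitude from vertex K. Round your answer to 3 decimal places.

The third angle is ∠M = 180° − ∠L − ∠K = 79.86°.
Law of sines: |KM| = |LK|·sin L/sin M ≈ 52.989.
Law of sines: |ML| = |LK|·sin K/sin M ≈ 35.37.
Area = ½·|LK|·|KM|·sin K ≈ 922.46.
The altitude from K has length 2·area/|ML| ≈ 52.161.

h_K ≈ 52.161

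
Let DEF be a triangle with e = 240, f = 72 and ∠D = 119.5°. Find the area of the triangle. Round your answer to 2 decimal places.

area ≈ 7519.87

Area = ½·e·f·sin D ≈ 7519.9.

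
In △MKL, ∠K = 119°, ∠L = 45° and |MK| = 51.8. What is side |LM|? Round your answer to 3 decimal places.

64.071

The third angle is ∠M = 180° − ∠K − ∠L = 16.00°.
Law of sines: |LM| = |MK|·sin K/sin L ≈ 64.071.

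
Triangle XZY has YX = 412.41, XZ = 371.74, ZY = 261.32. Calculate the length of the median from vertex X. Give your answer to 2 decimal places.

Median from X: ½√(2·YX² + 2·XZ² − ZY²) ≈ 370.22.

m_X ≈ 370.22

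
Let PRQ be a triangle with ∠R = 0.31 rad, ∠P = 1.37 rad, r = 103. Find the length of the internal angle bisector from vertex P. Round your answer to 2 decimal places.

122.07

The third angle is ∠Q = π − ∠P − ∠R = 1.462 rad.
Law of sines: p = r·sin P/sin R ≈ 330.86.
Law of sines: q = r·sin Q/sin R ≈ 335.63.
The bisector from P has length 2·r·q·cos(∠P/2)/(r+q) ≈ 122.07.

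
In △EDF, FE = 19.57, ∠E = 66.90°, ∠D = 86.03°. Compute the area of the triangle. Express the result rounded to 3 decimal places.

The third angle is ∠F = 180° − ∠E − ∠D = 27.07°.
Law of sines: DF = FE·sin E/sin D ≈ 18.044.
Law of sines: ED = FE·sin F/sin D ≈ 8.9273.
Area = ½·FE·DF·sin F ≈ 80.35.

80.350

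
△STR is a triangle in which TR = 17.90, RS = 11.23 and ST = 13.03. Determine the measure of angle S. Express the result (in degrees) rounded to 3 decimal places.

∠S ≈ 94.805°

By the law of cosines, cos S = (RS² + ST² − TR²) / (2·RS·ST) ≈ -0.08377, so ∠S ≈ 94.81°.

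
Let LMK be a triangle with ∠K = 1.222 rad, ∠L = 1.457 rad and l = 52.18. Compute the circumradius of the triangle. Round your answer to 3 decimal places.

R ≈ 26.260

The third angle is ∠M = π − ∠K − ∠L = 0.463 rad.
Law of sines: m = l·sin M/sin L ≈ 23.438.
Law of sines: k = l·sin K/sin L ≈ 49.357.
Circumradius = l/(2 sin L) ≈ 26.26.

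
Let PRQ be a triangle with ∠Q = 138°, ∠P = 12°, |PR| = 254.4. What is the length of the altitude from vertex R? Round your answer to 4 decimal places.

The third angle is ∠R = 180° − ∠Q − ∠P = 30.00°.
Law of sines: |RQ| = |PR|·sin P/sin Q ≈ 79.047.
Law of sines: |QP| = |PR|·sin R/sin Q ≈ 190.1.
Area = ½·|PR|·|RQ|·sin R ≈ 5027.4.
The altitude from R has length 2·area/|QP| ≈ 52.893.

h_R ≈ 52.8927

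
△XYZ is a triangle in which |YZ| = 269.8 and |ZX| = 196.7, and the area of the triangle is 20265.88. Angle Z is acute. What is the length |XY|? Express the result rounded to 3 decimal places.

From area = ½·|YZ|·|ZX|·sin Z, we get sin Z = 2·area/(|YZ|·|ZX|) ≈ 0.76375.
Taking the acute solution, ∠Z ≈ 0.869 rad.
Law of cosines then gives |XY| ≈ 207.29.

207.288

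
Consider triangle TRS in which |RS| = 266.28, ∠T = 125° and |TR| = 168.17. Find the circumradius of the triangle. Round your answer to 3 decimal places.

Law of sines: sin S = |TR|·sin T/|RS| ≈ 0.51734.
Since |RS| ≥ |TR|, only the acute value applies: ∠S ≈ 31.15°.
Then ∠R = 180° − ∠T − ∠S ≈ 23.85°.
Law of sines gives |ST| = |RS|·sin R/sin T ≈ 131.42.
Circumradius = |RS|/(2 sin T) ≈ 162.53.

162.534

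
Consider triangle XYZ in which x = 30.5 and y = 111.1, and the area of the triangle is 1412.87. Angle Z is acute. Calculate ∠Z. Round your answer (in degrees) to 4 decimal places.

56.5023

From area = ½·x·y·sin Z, we get sin Z = 2·area/(x·y) ≈ 0.83391.
Taking the acute solution, ∠Z ≈ 56.50°.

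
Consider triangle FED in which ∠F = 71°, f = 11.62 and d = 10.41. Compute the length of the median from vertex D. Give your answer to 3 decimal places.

9.283

Law of sines: sin D = d·sin F/f ≈ 0.84706.
Since f ≥ d, only the acute value applies: ∠D ≈ 57.89°.
Then ∠E = 180° − ∠F − ∠D ≈ 51.11°.
Law of sines gives e = f·sin E/sin F ≈ 9.5651.
Median from D: ½√(2·f² + 2·e² − d²) ≈ 9.2826.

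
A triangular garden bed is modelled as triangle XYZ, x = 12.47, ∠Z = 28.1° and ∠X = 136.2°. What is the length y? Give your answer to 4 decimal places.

The third angle is ∠Y = 180° − ∠Z − ∠X = 15.70°.
Law of sines: y = x·sin Y/sin X ≈ 4.8753.

4.8753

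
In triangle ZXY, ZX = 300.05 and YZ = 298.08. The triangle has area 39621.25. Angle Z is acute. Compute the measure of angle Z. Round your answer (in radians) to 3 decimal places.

From area = ½·YZ·ZX·sin Z, we get sin Z = 2·area/(YZ·ZX) ≈ 0.88600.
Taking the acute solution, ∠Z ≈ 1.0886 rad.

1.089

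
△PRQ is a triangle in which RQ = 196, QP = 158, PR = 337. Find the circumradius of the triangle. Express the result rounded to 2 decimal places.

By the law of cosines, cos P = (QP² + PR² − RQ²) / (2·QP·PR) ≈ 0.94014, so ∠P ≈ 19.93°.
Circumradius = RQ/(2 sin P) ≈ 287.56.

287.56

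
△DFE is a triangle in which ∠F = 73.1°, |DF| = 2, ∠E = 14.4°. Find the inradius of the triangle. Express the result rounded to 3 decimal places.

r ≈ 0.867

The third angle is ∠D = 180° − ∠F − ∠E = 92.50°.
Law of sines: |FE| = |DF|·sin D/sin E ≈ 8.0345.
Law of sines: |ED| = |DF|·sin F/sin E ≈ 7.6948.
Area = ½·|DF|·|FE|·sin F ≈ 7.6875.
Semiperimeter s = (8.0345+7.6948+2)/2 = 8.8647.
Inradius = area/s = 7.6875/8.8647 ≈ 0.86721.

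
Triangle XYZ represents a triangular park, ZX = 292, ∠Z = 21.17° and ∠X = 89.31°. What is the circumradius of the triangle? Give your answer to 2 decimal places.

The third angle is ∠Y = 180° − ∠Z − ∠X = 69.52°.
Law of sines: YZ = ZX·sin X/sin Y ≈ 311.68.
Law of sines: XY = ZX·sin Z/sin Y ≈ 112.57.
Circumradius = ZX/(2 sin Y) ≈ 155.85.

R ≈ 155.85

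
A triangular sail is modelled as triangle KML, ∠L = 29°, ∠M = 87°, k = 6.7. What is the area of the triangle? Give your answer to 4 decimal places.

area ≈ 12.0902

The third angle is ∠K = 180° − ∠M − ∠L = 64.00°.
Law of sines: m = k·sin M/sin K ≈ 7.4442.
Law of sines: l = k·sin L/sin K ≈ 3.614.
Area = ½·k·m·sin L ≈ 12.09.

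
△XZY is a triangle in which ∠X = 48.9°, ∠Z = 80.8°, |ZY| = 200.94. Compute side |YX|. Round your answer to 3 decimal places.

263.223

The third angle is ∠Y = 180° − ∠X − ∠Z = 50.30°.
Law of sines: |YX| = |ZY|·sin Z/sin X ≈ 263.22.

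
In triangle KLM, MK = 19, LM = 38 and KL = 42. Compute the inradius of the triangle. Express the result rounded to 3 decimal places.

7.290

Semiperimeter s = (38 + 19 + 42)/2 = 49.5.
Heron's formula: area = √(49.5·11.5·30.5·7.5) ≈ 360.85.
Inradius = area/s = 360.85/49.5 ≈ 7.29.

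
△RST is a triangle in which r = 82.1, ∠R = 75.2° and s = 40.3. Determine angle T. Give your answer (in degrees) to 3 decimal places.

Law of sines: sin S = s·sin R/r ≈ 0.47458.
Since r ≥ s, only the acute value applies: ∠S ≈ 28.33°.
Then ∠T = 180° − ∠R − ∠S ≈ 76.47°.

∠T ≈ 76.468°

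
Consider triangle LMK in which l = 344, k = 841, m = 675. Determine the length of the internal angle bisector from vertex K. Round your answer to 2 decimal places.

t_K ≈ 272.10

By the law of cosines, cos K = (l² + m² − k²) / (2·l·m) ≈ -0.28708, so ∠K ≈ 106.68°.
The bisector from K has length 2·l·m·cos(∠K/2)/(l+m) ≈ 272.1.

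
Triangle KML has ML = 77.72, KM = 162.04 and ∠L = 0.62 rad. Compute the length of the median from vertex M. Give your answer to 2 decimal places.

64.59

Law of sines: sin K = ML·sin L/KM ≈ 0.27868.
Since KM ≥ ML, only the acute value applies: ∠K ≈ 0.282 rad.
Then ∠M = π − ∠L − ∠K ≈ 2.239 rad.
Law of sines gives LK = KM·sin M/sin L ≈ 218.88.
Median from M: ½√(2·KM² + 2·ML² − LK²) ≈ 64.592.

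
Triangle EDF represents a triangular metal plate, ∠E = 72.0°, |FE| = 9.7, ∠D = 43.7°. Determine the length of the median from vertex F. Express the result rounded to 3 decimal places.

The third angle is ∠F = 180° − ∠E − ∠D = 64.30°.
Law of sines: |DF| = |FE|·sin E/sin D ≈ 13.353.
Law of sines: |ED| = |FE|·sin F/sin D ≈ 12.651.
Median from F: ½√(2·|DF|² + 2·|FE|² − |ED|²) ≈ 9.8072.

9.807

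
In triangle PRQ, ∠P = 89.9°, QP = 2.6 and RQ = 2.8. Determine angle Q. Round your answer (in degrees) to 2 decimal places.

∠Q ≈ 21.89°

Law of sines: sin R = QP·sin P/RQ ≈ 0.92857.
Since RQ ≥ QP, only the acute value applies: ∠R ≈ 68.21°.
Then ∠Q = 180° − ∠P − ∠R ≈ 21.89°.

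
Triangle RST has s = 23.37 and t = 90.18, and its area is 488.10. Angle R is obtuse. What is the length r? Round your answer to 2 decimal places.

From area = ½·s·t·sin R, we get sin R = 2·area/(s·t) ≈ 0.46320.
Taking the obtuse solution, ∠R ≈ 152.41°.
Law of cosines then gives r ≈ 111.42.

111.42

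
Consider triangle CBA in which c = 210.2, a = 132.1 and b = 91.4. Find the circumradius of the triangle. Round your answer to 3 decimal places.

R ≈ 162.041

By the law of cosines, cos C = (b² + a² − c²) / (2·b·a) ≈ -0.76113, so ∠C ≈ 139.56°.
Circumradius = c/(2 sin C) ≈ 162.04.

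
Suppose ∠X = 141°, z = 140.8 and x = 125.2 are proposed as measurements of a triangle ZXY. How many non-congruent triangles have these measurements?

0

z·sin X = 140.8·sin(141°) ≈ 88.61.
Since ∠X is not acute, a triangle exists only if x > z; here x ≤ z, so there is no triangle.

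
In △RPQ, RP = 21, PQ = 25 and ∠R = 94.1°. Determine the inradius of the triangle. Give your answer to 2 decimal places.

Law of sines: sin Q = RP·sin R/PQ ≈ 0.83785.
Since PQ ≥ RP, only the acute value applies: ∠Q ≈ 56.91°.
Then ∠P = 180° − ∠R − ∠Q ≈ 28.99°.
Law of sines gives QR = PQ·sin P/sin R ≈ 12.146.
Area = ½·PQ·RP·sin P ≈ 127.21.
Semiperimeter s = (25+12.146+21)/2 = 29.073.
Inradius = area/s = 127.21/29.073 ≈ 4.3754.

4.38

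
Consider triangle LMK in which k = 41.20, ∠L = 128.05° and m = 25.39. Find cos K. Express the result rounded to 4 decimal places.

0.8427

By the law of cosines, l² = m² + k² − 2·m·k·cos L = 3631.6, so l ≈ 60.263.
Law of cosines again: cos K = (l² + m² − k²)/(2·l·m) ≈ 0.84271, so ∠K ≈ 32.57°.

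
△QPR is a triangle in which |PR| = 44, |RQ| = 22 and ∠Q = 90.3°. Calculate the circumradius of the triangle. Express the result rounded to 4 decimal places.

Law of sines: sin P = |RQ|·sin Q/|PR| ≈ 0.49999.
Since |PR| ≥ |RQ|, only the acute value applies: ∠P ≈ 30.00°.
Then ∠R = 180° − ∠Q − ∠P ≈ 59.70°.
Law of sines gives |QP| = |PR|·sin R/sin Q ≈ 37.99.
Circumradius = |PR|/(2 sin Q) ≈ 22.

22.0003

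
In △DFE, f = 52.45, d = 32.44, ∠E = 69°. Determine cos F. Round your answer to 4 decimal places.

By the law of cosines, e² = d² + f² − 2·d·f·cos E = 2583.8, so e ≈ 50.832.
Law of cosines again: cos F = (e² + d² − f²)/(2·e·d) ≈ 0.26841, so ∠F ≈ 74.43°.

0.2684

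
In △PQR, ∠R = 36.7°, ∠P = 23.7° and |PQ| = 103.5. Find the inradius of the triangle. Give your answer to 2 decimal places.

The third angle is ∠Q = 180° − ∠R − ∠P = 119.60°.
Law of sines: |QR| = |PQ|·sin P/sin R ≈ 69.612.
Law of sines: |RP| = |PQ|·sin Q/sin R ≈ 150.58.
Area = ½·|PQ|·|QR|·sin Q ≈ 3132.3.
Semiperimeter s = (69.612+150.58+103.5)/2 = 161.85.
Inradius = area/s = 3132.3/161.85 ≈ 19.353.

19.35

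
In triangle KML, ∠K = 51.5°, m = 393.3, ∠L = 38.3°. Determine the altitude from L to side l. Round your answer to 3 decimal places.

The third angle is ∠M = 180° − ∠L − ∠K = 90.20°.
Law of sines: k = m·sin K/sin M ≈ 307.8.
Law of sines: l = m·sin L/sin M ≈ 243.76.
Area = ½·m·k·sin L ≈ 37515.
The altitude from L has length 2·area/l ≈ 307.8.

h_L ≈ 307.800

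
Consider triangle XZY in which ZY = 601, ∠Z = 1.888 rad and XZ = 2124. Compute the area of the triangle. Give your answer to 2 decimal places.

area ≈ 606419.96

Area = ½·XZ·ZY·sin Z ≈ 6.0642e+05.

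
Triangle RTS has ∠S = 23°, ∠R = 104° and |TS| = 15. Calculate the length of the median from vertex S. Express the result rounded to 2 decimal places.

m_S ≈ 13.40

The third angle is ∠T = 180° − ∠S − ∠R = 53.00°.
Law of sines: |SR| = |TS|·sin T/sin R ≈ 12.346.
Law of sines: |RT| = |TS|·sin S/sin R ≈ 6.0404.
Median from S: ½√(2·|TS|² + 2·|SR|² − |RT|²) ≈ 13.401.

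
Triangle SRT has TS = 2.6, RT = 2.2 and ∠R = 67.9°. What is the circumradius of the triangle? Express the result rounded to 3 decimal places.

Law of sines: sin S = RT·sin R/TS ≈ 0.78399.
Since TS ≥ RT, only the acute value applies: ∠S ≈ 51.63°.
Then ∠T = 180° − ∠R − ∠S ≈ 60.47°.
Law of sines gives SR = TS·sin T/sin R ≈ 2.4417.
Circumradius = TS/(2 sin R) ≈ 1.4031.

1.403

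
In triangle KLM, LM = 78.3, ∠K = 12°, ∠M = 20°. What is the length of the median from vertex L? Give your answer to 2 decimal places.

The third angle is ∠L = 180° − ∠M − ∠K = 148.00°.
Law of sines: MK = LM·sin L/sin K ≈ 199.57.
Law of sines: KL = LM·sin M/sin K ≈ 128.81.
Median from L: ½√(2·KL² + 2·LM² − MK²) ≈ 37.469.

m_L ≈ 37.47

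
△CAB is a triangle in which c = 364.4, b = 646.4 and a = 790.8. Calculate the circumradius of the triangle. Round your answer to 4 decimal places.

By the law of cosines, cos C = (a² + b² − c²) / (2·a·b) ≈ 0.89051, so ∠C ≈ 0.4723 rad.
Circumradius = c/(2 sin C) ≈ 400.47.

R ≈ 400.4727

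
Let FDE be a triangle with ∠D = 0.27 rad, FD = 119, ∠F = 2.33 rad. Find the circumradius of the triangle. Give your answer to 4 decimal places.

The third angle is ∠E = π − ∠F − ∠D = 0.542 rad.
Law of sines: DE = FD·sin F/sin E ≈ 167.45.
Law of sines: EF = FD·sin D/sin E ≈ 61.573.
Circumradius = FD/(2 sin E) ≈ 115.42.

R ≈ 115.4216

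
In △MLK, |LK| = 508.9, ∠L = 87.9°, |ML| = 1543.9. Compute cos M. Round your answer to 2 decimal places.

cos M ≈ 0.95

By the law of cosines, |KM|² = |ML|² + |LK|² − 2·|ML|·|LK|·cos L = 2.585e+06, so |KM| ≈ 1607.8.
Law of cosines again: cos M = (|KM|² + |ML|² − |LK|²)/(2·|KM|·|ML|) ≈ 0.94866, so ∠M ≈ 18.44°.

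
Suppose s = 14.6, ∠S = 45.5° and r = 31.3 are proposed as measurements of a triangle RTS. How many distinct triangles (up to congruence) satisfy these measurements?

0

r·sin S = 31.3·sin(45.5°) ≈ 22.32.
Since s = 14.6 < 22.32 = r sin S, no triangle exists.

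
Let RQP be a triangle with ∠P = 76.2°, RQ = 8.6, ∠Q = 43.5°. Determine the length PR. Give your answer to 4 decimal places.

The third angle is ∠R = 180° − ∠Q − ∠P = 60.30°.
Law of sines: PR = RQ·sin Q/sin P ≈ 6.0958.

6.0958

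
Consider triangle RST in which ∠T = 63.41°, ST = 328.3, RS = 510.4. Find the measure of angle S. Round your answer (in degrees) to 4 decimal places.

Law of sines: sin R = ST·sin T/RS ≈ 0.57519.
Since RS ≥ ST, only the acute value applies: ∠R ≈ 35.11°.
Then ∠S = 180° − ∠T − ∠R ≈ 81.48°.

81.4771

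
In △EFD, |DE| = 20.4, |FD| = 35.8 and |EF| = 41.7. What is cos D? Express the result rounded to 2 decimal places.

By the law of cosines, cos D = (|FD|² + |DE|² − |EF|²) / (2·|FD|·|DE|) ≈ -0.02813, so ∠D ≈ 91.61°.

cos D ≈ -0.03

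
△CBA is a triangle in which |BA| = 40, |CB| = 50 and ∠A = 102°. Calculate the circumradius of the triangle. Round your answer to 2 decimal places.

Law of sines: sin C = |BA|·sin A/|CB| ≈ 0.78252.
Since |CB| ≥ |BA|, only the acute value applies: ∠C ≈ 51.49°.
Then ∠B = 180° − ∠A − ∠C ≈ 26.51°.
Law of sines gives |AC| = |CB|·sin B/sin A ≈ 22.815.
Circumradius = |CB|/(2 sin A) ≈ 25.559.

R ≈ 25.56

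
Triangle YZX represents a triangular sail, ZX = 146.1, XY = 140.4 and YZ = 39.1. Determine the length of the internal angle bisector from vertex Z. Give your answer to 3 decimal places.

By the law of cosines, cos Z = (YZ² + ZX² − XY²) / (2·YZ·ZX) ≈ 0.27675, so ∠Z ≈ 73.93°.
The bisector from Z has length 2·YZ·ZX·cos(∠Z/2)/(YZ+ZX) ≈ 49.289.

49.289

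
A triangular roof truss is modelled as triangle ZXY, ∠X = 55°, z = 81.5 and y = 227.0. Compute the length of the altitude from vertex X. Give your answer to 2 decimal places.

h_X ≈ 78.84

By the law of cosines, x² = y² + z² − 2·y·z·cos X = 36948, so x ≈ 192.22.
Area = ½·y·z·sin X ≈ 7577.4.
The altitude from X has length 2·area/x ≈ 78.841.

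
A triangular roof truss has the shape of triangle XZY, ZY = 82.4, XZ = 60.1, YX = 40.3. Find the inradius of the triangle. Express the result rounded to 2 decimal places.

12.55

Semiperimeter s = (82.4 + 40.3 + 60.1)/2 = 91.4.
Heron's formula: area = √(91.4·9·51.1·31.3) ≈ 1147.
Inradius = area/s = 1147/91.4 ≈ 12.55.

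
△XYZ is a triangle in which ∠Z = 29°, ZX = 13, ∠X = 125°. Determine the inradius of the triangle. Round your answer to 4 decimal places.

r ≈ 2.9631

The third angle is ∠Y = 180° − ∠Z − ∠X = 26.00°.
Law of sines: YZ = ZX·sin X/sin Y ≈ 24.292.
Law of sines: XY = ZX·sin Z/sin Y ≈ 14.377.
Area = ½·ZX·YZ·sin Z ≈ 76.551.
Semiperimeter s = (24.292+13+14.377)/2 = 25.835.
Inradius = area/s = 76.551/25.835 ≈ 2.9631.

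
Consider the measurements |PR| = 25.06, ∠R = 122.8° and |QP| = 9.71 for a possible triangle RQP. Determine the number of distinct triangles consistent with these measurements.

0

|PR|·sin R = 25.06·sin(122.8°) ≈ 21.06.
Since ∠R is not acute, a triangle exists only if |QP| > |PR|; here |QP| ≤ |PR|, so there is no triangle.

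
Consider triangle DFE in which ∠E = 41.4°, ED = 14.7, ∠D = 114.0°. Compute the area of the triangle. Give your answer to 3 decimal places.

156.803

The third angle is ∠F = 180° − ∠E − ∠D = 24.60°.
Law of sines: FE = ED·sin D/sin F ≈ 32.26.
Law of sines: DF = ED·sin E/sin F ≈ 23.353.
Area = ½·ED·FE·sin E ≈ 156.8.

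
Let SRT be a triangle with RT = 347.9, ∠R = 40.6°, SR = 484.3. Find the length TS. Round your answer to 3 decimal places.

By the law of cosines, TS² = SR² + RT² − 2·SR·RT·cos R = 99725, so TS ≈ 315.79.

315.792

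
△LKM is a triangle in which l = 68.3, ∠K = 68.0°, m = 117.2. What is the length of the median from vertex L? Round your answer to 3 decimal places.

m_L ≈ 109.103

By the law of cosines, k² = m² + l² − 2·m·l·cos K = 12403, so k ≈ 111.37.
Median from L: ½√(2·k² + 2·m² − l²) ≈ 109.1.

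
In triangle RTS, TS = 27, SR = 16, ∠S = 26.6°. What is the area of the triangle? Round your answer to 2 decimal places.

Area = ½·TS·SR·sin S ≈ 96.716.

96.72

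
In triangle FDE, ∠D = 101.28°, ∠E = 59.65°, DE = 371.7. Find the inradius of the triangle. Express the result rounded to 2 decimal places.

The third angle is ∠F = 180° − ∠D − ∠E = 19.07°.
Law of sines: EF = DE·sin D/sin F ≈ 1115.7.
Law of sines: FD = DE·sin E/sin F ≈ 981.75.
Area = ½·DE·EF·sin E ≈ 1.7893e+05.
Semiperimeter s = (371.7+1115.7+981.75)/2 = 1234.6.
Inradius = area/s = 1.7893e+05/1234.6 ≈ 144.94.

r ≈ 144.94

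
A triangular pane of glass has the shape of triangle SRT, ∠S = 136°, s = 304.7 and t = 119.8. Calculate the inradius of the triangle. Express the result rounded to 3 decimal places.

Law of sines: sin T = t·sin S/s ≈ 0.27312.
Since s ≥ t, only the acute value applies: ∠T ≈ 15.85°.
Then ∠R = 180° − ∠S − ∠T ≈ 28.15°.
Law of sines gives r = s·sin R/sin S ≈ 206.94.
Area = ½·s·t·sin R ≈ 8610.7.
Semiperimeter p = (304.7+206.94+119.8)/2 = 315.72.
Inradius = area/p = 8610.7/315.72 ≈ 27.273.

27.273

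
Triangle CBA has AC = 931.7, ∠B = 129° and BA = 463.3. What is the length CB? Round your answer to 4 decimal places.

Law of sines: sin C = BA·sin B/AC ≈ 0.38645.
Since AC ≥ BA, only the acute value applies: ∠C ≈ 22.73°.
Then ∠A = 180° − ∠B − ∠C ≈ 28.27°.
Law of sines gives CB = AC·sin A/sin B ≈ 567.75.

567.7540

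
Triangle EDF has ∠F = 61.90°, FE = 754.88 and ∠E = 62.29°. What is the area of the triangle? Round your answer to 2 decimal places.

The third angle is ∠D = 180° − ∠F − ∠E = 55.81°.
Law of sines: DF = FE·sin E/sin D ≈ 807.93.
Law of sines: ED = FE·sin F/sin D ≈ 805.03.
Area = ½·FE·DF·sin F ≈ 2.69e+05.

area ≈ 269001.16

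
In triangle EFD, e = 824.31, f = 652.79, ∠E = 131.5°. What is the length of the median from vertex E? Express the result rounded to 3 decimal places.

264.391

Law of sines: sin F = f·sin E/e ≈ 0.59312.
Since e ≥ f, only the acute value applies: ∠F ≈ 36.38°.
Then ∠D = 180° − ∠E − ∠F ≈ 12.12°.
Law of sines gives d = e·sin D/sin E ≈ 231.11.
Median from E: ½√(2·f² + 2·d² − e²) ≈ 264.39.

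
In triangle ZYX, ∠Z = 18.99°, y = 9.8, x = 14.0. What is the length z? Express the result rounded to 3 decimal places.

5.707

By the law of cosines, z² = y² + x² − 2·y·x·cos Z = 32.574, so z ≈ 5.7074.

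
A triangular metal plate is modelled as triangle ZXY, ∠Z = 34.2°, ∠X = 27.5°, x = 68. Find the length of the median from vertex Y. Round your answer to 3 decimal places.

The third angle is ∠Y = 180° − ∠Z − ∠X = 118.30°.
Law of sines: z = x·sin Z/sin X ≈ 82.776.
Law of sines: y = x·sin Y/sin X ≈ 129.66.
Median from Y: ½√(2·z² + 2·x² − y²) ≈ 39.175.

m_Y ≈ 39.175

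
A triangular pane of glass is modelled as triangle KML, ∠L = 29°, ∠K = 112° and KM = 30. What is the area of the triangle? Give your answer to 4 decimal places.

The third angle is ∠M = 180° − ∠L − ∠K = 39.00°.
Law of sines: ML = KM·sin K/sin L ≈ 57.374.
Law of sines: LK = KM·sin M/sin L ≈ 38.942.
Area = ½·KM·ML·sin M ≈ 541.6.

area ≈ 541.6004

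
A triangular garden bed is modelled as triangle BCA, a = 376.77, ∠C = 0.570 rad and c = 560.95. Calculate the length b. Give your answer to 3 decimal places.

840.010

Law of sines: sin A = a·sin C/c ≈ 0.36245.
Since c ≥ a, only the acute value applies: ∠A ≈ 0.371 rad.
Then ∠B = π − ∠C − ∠A ≈ 2.201 rad.
Law of sines gives b = c·sin B/sin C ≈ 840.01.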